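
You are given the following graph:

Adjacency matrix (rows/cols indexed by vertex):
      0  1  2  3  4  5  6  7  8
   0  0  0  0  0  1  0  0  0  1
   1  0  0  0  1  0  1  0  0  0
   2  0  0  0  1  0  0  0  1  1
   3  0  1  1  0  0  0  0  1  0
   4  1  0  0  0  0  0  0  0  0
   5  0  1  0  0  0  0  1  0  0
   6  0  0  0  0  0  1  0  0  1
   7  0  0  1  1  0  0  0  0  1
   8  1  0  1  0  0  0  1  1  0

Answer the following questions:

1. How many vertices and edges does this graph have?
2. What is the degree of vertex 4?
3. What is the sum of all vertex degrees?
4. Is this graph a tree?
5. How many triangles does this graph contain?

Count: 9 vertices, 11 edges.
Vertex 4 has neighbors [0], degree = 1.
Handshaking lemma: 2 * 11 = 22.
A tree on 9 vertices has 8 edges. This graph has 11 edges (3 extra). Not a tree.
Number of triangles = 2.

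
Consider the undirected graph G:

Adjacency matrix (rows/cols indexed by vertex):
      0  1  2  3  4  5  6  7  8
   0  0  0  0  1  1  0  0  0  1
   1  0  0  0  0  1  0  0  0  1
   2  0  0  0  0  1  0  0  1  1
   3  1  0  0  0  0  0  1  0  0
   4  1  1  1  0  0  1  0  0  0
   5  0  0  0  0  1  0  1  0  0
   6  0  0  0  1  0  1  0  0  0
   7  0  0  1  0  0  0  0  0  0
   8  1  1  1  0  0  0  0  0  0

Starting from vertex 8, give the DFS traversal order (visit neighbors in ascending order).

DFS from vertex 8 (neighbors processed in ascending order):
Visit order: 8, 0, 3, 6, 5, 4, 1, 2, 7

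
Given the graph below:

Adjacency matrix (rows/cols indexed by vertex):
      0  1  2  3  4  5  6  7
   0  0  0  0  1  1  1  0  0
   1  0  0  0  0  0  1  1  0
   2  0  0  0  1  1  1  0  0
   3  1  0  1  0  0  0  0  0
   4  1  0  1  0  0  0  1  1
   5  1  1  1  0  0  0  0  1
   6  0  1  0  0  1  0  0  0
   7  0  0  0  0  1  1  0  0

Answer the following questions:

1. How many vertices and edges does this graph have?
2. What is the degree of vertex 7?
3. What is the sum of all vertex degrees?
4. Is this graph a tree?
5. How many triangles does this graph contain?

Count: 8 vertices, 11 edges.
Vertex 7 has neighbors [4, 5], degree = 2.
Handshaking lemma: 2 * 11 = 22.
A tree on 8 vertices has 7 edges. This graph has 11 edges (4 extra). Not a tree.
Number of triangles = 0.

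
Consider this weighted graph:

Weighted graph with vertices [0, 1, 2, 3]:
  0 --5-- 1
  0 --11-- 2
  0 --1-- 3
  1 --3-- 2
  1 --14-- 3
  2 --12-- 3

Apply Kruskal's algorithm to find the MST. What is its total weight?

Applying Kruskal's algorithm (sort edges by weight, add if no cycle):
  Add (0,3) w=1
  Add (1,2) w=3
  Add (0,1) w=5
  Skip (0,2) w=11 (creates cycle)
  Skip (2,3) w=12 (creates cycle)
  Skip (1,3) w=14 (creates cycle)
MST weight = 9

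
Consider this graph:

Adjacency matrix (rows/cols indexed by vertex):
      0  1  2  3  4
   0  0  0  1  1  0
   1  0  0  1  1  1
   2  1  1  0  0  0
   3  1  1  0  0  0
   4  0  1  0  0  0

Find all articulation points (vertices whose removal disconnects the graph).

An articulation point is a vertex whose removal disconnects the graph.
Articulation points: [1]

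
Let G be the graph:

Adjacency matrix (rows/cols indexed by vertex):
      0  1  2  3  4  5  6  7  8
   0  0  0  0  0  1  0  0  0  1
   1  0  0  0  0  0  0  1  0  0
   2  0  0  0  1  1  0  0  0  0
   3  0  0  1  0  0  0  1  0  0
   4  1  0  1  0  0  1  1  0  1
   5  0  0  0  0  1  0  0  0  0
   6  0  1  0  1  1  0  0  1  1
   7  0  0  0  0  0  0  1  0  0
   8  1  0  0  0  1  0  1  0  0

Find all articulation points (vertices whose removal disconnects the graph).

An articulation point is a vertex whose removal disconnects the graph.
Articulation points: [4, 6]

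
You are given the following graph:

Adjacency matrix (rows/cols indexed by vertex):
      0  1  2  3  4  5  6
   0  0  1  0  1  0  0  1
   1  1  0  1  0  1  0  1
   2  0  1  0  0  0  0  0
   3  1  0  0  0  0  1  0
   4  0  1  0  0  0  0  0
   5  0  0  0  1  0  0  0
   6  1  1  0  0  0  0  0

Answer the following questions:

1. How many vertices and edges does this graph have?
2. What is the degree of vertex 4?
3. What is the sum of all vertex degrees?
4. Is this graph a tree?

Count: 7 vertices, 7 edges.
Vertex 4 has neighbors [1], degree = 1.
Handshaking lemma: 2 * 7 = 14.
A tree on 7 vertices has 6 edges. This graph has 7 edges (1 extra). Not a tree.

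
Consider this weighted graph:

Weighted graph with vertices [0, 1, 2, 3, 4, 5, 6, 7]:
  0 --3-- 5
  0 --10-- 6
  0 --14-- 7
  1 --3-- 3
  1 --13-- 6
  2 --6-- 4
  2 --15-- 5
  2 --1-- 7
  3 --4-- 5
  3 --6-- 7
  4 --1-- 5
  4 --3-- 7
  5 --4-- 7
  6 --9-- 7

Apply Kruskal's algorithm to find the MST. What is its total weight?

Applying Kruskal's algorithm (sort edges by weight, add if no cycle):
  Add (2,7) w=1
  Add (4,5) w=1
  Add (0,5) w=3
  Add (1,3) w=3
  Add (4,7) w=3
  Add (3,5) w=4
  Skip (5,7) w=4 (creates cycle)
  Skip (2,4) w=6 (creates cycle)
  Skip (3,7) w=6 (creates cycle)
  Add (6,7) w=9
  Skip (0,6) w=10 (creates cycle)
  Skip (1,6) w=13 (creates cycle)
  Skip (0,7) w=14 (creates cycle)
  Skip (2,5) w=15 (creates cycle)
MST weight = 24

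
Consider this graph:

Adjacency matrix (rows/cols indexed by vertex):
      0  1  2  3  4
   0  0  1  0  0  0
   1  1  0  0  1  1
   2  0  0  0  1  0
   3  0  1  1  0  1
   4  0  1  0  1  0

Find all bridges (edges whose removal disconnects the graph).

A bridge is an edge whose removal increases the number of connected components.
Bridges found: (0,1), (2,3)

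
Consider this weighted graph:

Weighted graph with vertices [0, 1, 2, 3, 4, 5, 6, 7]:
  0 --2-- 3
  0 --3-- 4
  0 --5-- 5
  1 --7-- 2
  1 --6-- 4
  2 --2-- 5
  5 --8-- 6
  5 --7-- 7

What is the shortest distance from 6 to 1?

Using Dijkstra's algorithm from vertex 6:
Shortest path: 6 -> 5 -> 2 -> 1
Total weight: 8 + 2 + 7 = 17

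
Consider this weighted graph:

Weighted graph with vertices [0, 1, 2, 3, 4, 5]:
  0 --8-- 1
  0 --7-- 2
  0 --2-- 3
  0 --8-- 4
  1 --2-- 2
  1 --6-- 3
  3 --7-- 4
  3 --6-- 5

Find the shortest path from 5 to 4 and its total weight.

Using Dijkstra's algorithm from vertex 5:
Shortest path: 5 -> 3 -> 4
Total weight: 6 + 7 = 13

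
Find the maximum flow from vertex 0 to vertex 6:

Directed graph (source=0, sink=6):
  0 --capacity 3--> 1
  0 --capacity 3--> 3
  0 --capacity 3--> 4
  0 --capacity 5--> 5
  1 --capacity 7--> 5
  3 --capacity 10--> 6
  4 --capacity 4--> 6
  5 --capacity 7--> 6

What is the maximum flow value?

Computing max flow:
  Flow on (0->1): 3/3
  Flow on (0->3): 3/3
  Flow on (0->4): 3/3
  Flow on (0->5): 4/5
  Flow on (1->5): 3/7
  Flow on (3->6): 3/10
  Flow on (4->6): 3/4
  Flow on (5->6): 7/7
Maximum flow = 13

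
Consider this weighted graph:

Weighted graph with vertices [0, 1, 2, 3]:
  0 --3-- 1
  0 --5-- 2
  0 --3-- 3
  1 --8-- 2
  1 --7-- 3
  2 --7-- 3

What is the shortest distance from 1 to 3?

Using Dijkstra's algorithm from vertex 1:
Shortest path: 1 -> 0 -> 3
Total weight: 3 + 3 = 6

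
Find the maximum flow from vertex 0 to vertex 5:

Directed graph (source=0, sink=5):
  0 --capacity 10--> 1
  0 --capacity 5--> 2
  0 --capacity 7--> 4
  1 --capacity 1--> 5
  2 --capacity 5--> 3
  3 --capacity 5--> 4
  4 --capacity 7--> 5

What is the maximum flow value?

Computing max flow:
  Flow on (0->1): 1/10
  Flow on (0->2): 5/5
  Flow on (0->4): 2/7
  Flow on (1->5): 1/1
  Flow on (2->3): 5/5
  Flow on (3->4): 5/5
  Flow on (4->5): 7/7
Maximum flow = 8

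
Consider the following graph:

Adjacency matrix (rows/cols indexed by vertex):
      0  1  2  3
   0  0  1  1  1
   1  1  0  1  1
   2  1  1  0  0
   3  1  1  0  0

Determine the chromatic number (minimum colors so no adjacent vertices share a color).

The graph has a maximum clique of size 3 (lower bound on chromatic number).
A valid 3-coloring: {0: 0, 1: 1, 2: 2, 3: 2}.
Chromatic number = 3.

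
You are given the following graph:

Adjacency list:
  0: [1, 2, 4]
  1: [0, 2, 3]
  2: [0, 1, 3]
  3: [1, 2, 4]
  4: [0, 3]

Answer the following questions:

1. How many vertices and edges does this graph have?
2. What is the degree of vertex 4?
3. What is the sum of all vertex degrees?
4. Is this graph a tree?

Count: 5 vertices, 7 edges.
Vertex 4 has neighbors [0, 3], degree = 2.
Handshaking lemma: 2 * 7 = 14.
A tree on 5 vertices has 4 edges. This graph has 7 edges (3 extra). Not a tree.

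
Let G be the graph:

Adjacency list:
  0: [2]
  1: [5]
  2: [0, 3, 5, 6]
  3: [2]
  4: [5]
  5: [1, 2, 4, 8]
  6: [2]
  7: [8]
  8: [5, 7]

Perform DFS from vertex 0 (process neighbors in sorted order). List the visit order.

DFS from vertex 0 (neighbors processed in ascending order):
Visit order: 0, 2, 3, 5, 1, 4, 8, 7, 6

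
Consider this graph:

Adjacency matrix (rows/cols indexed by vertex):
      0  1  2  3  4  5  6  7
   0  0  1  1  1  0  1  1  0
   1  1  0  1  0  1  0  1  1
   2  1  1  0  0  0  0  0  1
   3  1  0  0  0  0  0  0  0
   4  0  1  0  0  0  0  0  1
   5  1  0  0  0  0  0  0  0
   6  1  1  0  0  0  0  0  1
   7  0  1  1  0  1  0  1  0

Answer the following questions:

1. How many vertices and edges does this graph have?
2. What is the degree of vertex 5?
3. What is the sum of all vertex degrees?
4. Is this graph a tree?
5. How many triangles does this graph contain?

Count: 8 vertices, 12 edges.
Vertex 5 has neighbors [0], degree = 1.
Handshaking lemma: 2 * 12 = 24.
A tree on 8 vertices has 7 edges. This graph has 12 edges (5 extra). Not a tree.
Number of triangles = 5.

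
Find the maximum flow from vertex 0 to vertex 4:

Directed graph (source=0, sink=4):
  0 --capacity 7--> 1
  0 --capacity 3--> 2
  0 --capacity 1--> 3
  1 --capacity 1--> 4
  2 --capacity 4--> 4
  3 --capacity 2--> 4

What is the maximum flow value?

Computing max flow:
  Flow on (0->1): 1/7
  Flow on (0->2): 3/3
  Flow on (0->3): 1/1
  Flow on (1->4): 1/1
  Flow on (2->4): 3/4
  Flow on (3->4): 1/2
Maximum flow = 5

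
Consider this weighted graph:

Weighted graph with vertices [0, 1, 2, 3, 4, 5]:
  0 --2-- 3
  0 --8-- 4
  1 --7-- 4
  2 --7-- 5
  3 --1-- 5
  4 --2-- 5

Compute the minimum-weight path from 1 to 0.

Using Dijkstra's algorithm from vertex 1:
Shortest path: 1 -> 4 -> 5 -> 3 -> 0
Total weight: 7 + 2 + 1 + 2 = 12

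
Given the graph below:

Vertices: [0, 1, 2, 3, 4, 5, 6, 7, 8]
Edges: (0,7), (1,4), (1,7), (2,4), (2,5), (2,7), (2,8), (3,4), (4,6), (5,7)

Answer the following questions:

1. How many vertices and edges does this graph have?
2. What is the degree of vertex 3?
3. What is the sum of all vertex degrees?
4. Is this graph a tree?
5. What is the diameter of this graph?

Count: 9 vertices, 10 edges.
Vertex 3 has neighbors [4], degree = 1.
Handshaking lemma: 2 * 10 = 20.
A tree on 9 vertices has 8 edges. This graph has 10 edges (2 extra). Not a tree.
Diameter (longest shortest path) = 4.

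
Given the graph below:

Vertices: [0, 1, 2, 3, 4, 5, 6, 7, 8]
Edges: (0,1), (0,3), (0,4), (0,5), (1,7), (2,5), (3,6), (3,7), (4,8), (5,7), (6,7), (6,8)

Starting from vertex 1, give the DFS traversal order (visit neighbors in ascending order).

DFS from vertex 1 (neighbors processed in ascending order):
Visit order: 1, 0, 3, 6, 7, 5, 2, 8, 4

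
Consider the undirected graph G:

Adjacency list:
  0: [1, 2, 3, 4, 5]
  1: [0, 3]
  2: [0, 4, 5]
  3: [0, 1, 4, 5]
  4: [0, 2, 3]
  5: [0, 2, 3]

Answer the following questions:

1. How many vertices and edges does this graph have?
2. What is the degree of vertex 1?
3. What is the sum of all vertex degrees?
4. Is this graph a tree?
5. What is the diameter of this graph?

Count: 6 vertices, 10 edges.
Vertex 1 has neighbors [0, 3], degree = 2.
Handshaking lemma: 2 * 10 = 20.
A tree on 6 vertices has 5 edges. This graph has 10 edges (5 extra). Not a tree.
Diameter (longest shortest path) = 2.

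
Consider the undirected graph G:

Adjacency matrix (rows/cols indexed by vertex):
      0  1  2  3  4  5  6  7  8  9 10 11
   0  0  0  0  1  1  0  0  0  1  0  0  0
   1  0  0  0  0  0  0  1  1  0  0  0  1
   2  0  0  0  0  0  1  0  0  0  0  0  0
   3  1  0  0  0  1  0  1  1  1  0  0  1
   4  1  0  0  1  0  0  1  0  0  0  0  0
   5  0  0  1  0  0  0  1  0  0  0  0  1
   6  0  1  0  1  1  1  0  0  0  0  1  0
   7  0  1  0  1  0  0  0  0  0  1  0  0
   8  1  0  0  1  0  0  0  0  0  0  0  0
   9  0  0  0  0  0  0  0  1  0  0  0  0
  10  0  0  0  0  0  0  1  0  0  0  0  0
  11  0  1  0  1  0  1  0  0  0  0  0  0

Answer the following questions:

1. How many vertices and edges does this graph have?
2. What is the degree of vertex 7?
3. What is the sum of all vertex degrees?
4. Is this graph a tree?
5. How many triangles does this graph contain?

Count: 12 vertices, 17 edges.
Vertex 7 has neighbors [1, 3, 9], degree = 3.
Handshaking lemma: 2 * 17 = 34.
A tree on 12 vertices has 11 edges. This graph has 17 edges (6 extra). Not a tree.
Number of triangles = 3.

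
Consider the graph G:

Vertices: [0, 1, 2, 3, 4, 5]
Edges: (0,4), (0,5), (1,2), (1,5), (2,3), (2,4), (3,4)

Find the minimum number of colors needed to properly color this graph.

The graph has a maximum clique of size 3 (lower bound on chromatic number).
A valid 3-coloring: {0: 0, 1: 1, 2: 0, 3: 2, 4: 1, 5: 2}.
Chromatic number = 3.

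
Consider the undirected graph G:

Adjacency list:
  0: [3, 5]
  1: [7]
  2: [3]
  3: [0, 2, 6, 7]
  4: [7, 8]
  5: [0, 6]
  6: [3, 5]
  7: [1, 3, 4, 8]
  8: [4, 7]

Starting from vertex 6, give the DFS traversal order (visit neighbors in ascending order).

DFS from vertex 6 (neighbors processed in ascending order):
Visit order: 6, 3, 0, 5, 2, 7, 1, 4, 8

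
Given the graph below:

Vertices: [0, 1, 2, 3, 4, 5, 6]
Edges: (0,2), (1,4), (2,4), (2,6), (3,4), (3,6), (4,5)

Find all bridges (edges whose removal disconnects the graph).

A bridge is an edge whose removal increases the number of connected components.
Bridges found: (0,2), (1,4), (4,5)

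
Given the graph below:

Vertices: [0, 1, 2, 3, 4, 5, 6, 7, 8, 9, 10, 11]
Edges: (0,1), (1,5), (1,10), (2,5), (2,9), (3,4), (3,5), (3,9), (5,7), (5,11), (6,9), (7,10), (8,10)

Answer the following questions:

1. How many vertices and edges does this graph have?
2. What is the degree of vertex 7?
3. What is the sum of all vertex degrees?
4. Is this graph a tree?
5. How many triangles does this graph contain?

Count: 12 vertices, 13 edges.
Vertex 7 has neighbors [5, 10], degree = 2.
Handshaking lemma: 2 * 13 = 26.
A tree on 12 vertices has 11 edges. This graph has 13 edges (2 extra). Not a tree.
Number of triangles = 0.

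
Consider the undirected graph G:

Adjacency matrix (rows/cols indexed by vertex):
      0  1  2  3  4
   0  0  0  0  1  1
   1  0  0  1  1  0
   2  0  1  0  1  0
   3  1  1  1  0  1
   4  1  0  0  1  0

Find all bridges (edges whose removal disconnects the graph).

No bridges found. The graph is 2-edge-connected (no single edge removal disconnects it).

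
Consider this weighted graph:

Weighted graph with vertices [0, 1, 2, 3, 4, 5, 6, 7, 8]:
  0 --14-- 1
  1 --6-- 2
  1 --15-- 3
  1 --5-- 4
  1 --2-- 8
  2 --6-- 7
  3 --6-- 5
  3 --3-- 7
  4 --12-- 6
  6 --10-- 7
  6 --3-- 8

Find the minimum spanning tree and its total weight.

Applying Kruskal's algorithm (sort edges by weight, add if no cycle):
  Add (1,8) w=2
  Add (3,7) w=3
  Add (6,8) w=3
  Add (1,4) w=5
  Add (1,2) w=6
  Add (2,7) w=6
  Add (3,5) w=6
  Skip (6,7) w=10 (creates cycle)
  Skip (4,6) w=12 (creates cycle)
  Add (0,1) w=14
  Skip (1,3) w=15 (creates cycle)
MST weight = 45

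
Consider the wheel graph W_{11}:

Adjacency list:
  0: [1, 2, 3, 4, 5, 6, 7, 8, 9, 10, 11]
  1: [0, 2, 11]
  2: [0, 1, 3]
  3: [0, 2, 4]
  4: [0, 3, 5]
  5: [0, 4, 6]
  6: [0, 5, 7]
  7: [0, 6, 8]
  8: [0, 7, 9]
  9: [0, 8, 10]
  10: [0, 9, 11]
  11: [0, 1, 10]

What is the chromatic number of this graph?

W_{11} = C_{11} plus a hub adjacent to every cycle vertex.
The outer cycle needs 3 colors (odd cycle); the hub is adjacent to all of them so needs a fresh color.
Chromatic number = 3 + 1 = 4.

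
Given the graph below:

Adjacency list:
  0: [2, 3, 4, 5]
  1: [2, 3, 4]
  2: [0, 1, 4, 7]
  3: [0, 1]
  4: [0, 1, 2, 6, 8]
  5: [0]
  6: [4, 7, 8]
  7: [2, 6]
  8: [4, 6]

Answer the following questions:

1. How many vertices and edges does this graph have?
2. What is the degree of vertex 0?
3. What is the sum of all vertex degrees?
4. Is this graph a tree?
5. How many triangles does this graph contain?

Count: 9 vertices, 13 edges.
Vertex 0 has neighbors [2, 3, 4, 5], degree = 4.
Handshaking lemma: 2 * 13 = 26.
A tree on 9 vertices has 8 edges. This graph has 13 edges (5 extra). Not a tree.
Number of triangles = 3.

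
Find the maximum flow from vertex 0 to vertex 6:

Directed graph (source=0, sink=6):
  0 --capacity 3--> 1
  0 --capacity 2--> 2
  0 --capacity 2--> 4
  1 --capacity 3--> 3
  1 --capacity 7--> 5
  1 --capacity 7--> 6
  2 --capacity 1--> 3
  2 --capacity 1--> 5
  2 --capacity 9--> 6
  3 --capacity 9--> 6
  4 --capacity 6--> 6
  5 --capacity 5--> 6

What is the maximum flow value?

Computing max flow:
  Flow on (0->1): 3/3
  Flow on (0->2): 2/2
  Flow on (0->4): 2/2
  Flow on (1->6): 3/7
  Flow on (2->6): 2/9
  Flow on (4->6): 2/6
Maximum flow = 7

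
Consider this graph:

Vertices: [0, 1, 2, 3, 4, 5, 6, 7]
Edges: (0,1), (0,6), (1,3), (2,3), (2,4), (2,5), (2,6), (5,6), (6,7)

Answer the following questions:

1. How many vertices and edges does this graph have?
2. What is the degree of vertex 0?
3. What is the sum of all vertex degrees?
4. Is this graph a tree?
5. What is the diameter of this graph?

Count: 8 vertices, 9 edges.
Vertex 0 has neighbors [1, 6], degree = 2.
Handshaking lemma: 2 * 9 = 18.
A tree on 8 vertices has 7 edges. This graph has 9 edges (2 extra). Not a tree.
Diameter (longest shortest path) = 3.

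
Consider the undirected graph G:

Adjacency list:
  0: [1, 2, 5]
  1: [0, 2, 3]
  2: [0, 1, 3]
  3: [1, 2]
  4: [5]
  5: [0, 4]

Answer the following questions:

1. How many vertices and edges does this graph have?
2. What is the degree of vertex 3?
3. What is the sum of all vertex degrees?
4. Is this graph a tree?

Count: 6 vertices, 7 edges.
Vertex 3 has neighbors [1, 2], degree = 2.
Handshaking lemma: 2 * 7 = 14.
A tree on 6 vertices has 5 edges. This graph has 7 edges (2 extra). Not a tree.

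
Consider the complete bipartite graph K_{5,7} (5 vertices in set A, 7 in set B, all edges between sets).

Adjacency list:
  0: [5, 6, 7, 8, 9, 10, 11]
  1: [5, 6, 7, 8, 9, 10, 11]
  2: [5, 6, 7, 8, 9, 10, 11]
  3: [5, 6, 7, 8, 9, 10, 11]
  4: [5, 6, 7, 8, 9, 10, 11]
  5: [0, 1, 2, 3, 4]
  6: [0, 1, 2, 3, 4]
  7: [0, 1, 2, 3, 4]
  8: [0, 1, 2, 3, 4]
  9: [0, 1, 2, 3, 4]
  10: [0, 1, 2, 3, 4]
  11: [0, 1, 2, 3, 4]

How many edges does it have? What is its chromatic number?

K_{5,7} has 5 * 7 = 35 edges.
Bipartite graphs have chromatic number 2 (color each partition differently).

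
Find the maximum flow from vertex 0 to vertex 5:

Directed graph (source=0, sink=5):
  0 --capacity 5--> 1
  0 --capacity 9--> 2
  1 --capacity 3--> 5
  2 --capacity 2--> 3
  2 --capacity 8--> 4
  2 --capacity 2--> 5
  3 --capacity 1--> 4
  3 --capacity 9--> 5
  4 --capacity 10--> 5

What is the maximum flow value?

Computing max flow:
  Flow on (0->1): 3/5
  Flow on (0->2): 9/9
  Flow on (1->5): 3/3
  Flow on (2->3): 2/2
  Flow on (2->4): 5/8
  Flow on (2->5): 2/2
  Flow on (3->5): 2/9
  Flow on (4->5): 5/10
Maximum flow = 12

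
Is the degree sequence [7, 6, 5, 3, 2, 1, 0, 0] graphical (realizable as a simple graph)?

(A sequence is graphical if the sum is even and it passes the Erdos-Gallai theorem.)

Sum of degrees = 24. Sum is even but fails Erdos-Gallai. The sequence is NOT graphical.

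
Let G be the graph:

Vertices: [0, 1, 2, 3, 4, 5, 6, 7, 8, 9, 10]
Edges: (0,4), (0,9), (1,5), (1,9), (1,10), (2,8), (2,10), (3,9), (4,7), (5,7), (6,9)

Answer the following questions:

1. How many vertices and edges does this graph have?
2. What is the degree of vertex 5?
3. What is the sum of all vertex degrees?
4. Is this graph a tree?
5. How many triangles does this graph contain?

Count: 11 vertices, 11 edges.
Vertex 5 has neighbors [1, 7], degree = 2.
Handshaking lemma: 2 * 11 = 22.
A tree on 11 vertices has 10 edges. This graph has 11 edges (1 extra). Not a tree.
Number of triangles = 0.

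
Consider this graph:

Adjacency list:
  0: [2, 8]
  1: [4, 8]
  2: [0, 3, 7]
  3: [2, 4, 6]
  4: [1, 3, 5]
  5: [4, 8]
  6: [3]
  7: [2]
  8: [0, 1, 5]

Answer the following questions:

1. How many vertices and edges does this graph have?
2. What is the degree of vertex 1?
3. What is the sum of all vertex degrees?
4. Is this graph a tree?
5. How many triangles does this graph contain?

Count: 9 vertices, 10 edges.
Vertex 1 has neighbors [4, 8], degree = 2.
Handshaking lemma: 2 * 10 = 20.
A tree on 9 vertices has 8 edges. This graph has 10 edges (2 extra). Not a tree.
Number of triangles = 0.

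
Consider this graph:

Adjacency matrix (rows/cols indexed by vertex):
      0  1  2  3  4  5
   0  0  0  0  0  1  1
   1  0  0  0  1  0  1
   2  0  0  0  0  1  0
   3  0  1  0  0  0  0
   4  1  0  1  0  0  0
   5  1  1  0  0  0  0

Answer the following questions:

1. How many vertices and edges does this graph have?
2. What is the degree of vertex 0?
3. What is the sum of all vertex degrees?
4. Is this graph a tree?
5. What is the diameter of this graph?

Count: 6 vertices, 5 edges.
Vertex 0 has neighbors [4, 5], degree = 2.
Handshaking lemma: 2 * 5 = 10.
A graph is a tree iff it is connected and has exactly n-1 edges. This graph is connected (all 6 vertices in one component) and has 6-1 = 5 edges. It is a tree.
Diameter (longest shortest path) = 5.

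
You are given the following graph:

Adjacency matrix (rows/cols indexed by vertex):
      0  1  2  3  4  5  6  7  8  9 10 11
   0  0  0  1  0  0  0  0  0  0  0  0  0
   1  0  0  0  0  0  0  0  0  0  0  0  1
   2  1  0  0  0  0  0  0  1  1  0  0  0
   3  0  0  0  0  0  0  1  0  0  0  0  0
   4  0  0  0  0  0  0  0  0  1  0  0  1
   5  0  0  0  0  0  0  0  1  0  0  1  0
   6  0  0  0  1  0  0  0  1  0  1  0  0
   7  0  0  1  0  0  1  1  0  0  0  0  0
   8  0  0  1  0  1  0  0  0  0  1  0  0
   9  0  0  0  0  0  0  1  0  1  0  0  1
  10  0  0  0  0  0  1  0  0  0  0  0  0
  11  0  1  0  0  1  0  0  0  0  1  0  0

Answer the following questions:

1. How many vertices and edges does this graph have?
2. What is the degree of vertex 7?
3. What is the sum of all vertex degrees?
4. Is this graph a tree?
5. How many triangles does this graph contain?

Count: 12 vertices, 13 edges.
Vertex 7 has neighbors [2, 5, 6], degree = 3.
Handshaking lemma: 2 * 13 = 26.
A tree on 12 vertices has 11 edges. This graph has 13 edges (2 extra). Not a tree.
Number of triangles = 0.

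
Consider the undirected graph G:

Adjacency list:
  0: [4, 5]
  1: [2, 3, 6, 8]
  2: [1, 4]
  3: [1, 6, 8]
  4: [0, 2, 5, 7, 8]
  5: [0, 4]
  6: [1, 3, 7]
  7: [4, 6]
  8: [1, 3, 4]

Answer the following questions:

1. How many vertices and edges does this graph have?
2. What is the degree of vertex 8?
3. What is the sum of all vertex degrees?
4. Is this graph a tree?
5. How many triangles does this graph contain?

Count: 9 vertices, 13 edges.
Vertex 8 has neighbors [1, 3, 4], degree = 3.
Handshaking lemma: 2 * 13 = 26.
A tree on 9 vertices has 8 edges. This graph has 13 edges (5 extra). Not a tree.
Number of triangles = 3.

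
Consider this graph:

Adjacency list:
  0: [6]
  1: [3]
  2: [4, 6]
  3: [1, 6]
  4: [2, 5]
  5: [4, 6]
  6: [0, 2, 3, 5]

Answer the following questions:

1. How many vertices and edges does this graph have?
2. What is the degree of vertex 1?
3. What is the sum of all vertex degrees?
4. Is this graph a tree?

Count: 7 vertices, 7 edges.
Vertex 1 has neighbors [3], degree = 1.
Handshaking lemma: 2 * 7 = 14.
A tree on 7 vertices has 6 edges. This graph has 7 edges (1 extra). Not a tree.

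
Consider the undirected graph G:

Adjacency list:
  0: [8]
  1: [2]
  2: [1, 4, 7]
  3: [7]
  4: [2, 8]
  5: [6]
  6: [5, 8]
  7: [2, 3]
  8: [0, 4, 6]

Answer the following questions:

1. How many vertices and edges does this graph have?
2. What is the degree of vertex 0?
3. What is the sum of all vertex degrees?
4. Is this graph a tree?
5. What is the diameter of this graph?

Count: 9 vertices, 8 edges.
Vertex 0 has neighbors [8], degree = 1.
Handshaking lemma: 2 * 8 = 16.
A graph is a tree iff it is connected and has exactly n-1 edges. This graph is connected (all 9 vertices in one component) and has 9-1 = 8 edges. It is a tree.
Diameter (longest shortest path) = 6.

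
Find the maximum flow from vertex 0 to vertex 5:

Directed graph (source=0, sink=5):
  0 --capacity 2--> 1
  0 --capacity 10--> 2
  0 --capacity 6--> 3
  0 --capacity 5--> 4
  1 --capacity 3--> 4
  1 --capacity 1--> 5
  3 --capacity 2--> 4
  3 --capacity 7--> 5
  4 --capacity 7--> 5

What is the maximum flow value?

Computing max flow:
  Flow on (0->1): 2/2
  Flow on (0->3): 6/6
  Flow on (0->4): 5/5
  Flow on (1->4): 1/3
  Flow on (1->5): 1/1
  Flow on (3->5): 6/7
  Flow on (4->5): 6/7
Maximum flow = 13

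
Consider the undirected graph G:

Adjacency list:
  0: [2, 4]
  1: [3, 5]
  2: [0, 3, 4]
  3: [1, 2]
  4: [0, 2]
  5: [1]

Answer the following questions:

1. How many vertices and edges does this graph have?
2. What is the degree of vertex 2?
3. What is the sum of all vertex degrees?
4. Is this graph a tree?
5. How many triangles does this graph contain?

Count: 6 vertices, 6 edges.
Vertex 2 has neighbors [0, 3, 4], degree = 3.
Handshaking lemma: 2 * 6 = 12.
A tree on 6 vertices has 5 edges. This graph has 6 edges (1 extra). Not a tree.
Number of triangles = 1.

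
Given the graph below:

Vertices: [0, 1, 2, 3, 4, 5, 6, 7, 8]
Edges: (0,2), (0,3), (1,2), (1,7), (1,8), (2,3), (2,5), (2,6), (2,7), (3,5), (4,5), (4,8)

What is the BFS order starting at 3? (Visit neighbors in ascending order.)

BFS from vertex 3 (neighbors processed in ascending order):
Visit order: 3, 0, 2, 5, 1, 6, 7, 4, 8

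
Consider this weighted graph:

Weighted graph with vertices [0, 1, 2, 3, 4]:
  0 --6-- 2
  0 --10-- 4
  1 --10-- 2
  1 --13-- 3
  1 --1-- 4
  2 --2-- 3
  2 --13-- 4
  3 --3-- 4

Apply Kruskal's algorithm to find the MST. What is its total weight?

Applying Kruskal's algorithm (sort edges by weight, add if no cycle):
  Add (1,4) w=1
  Add (2,3) w=2
  Add (3,4) w=3
  Add (0,2) w=6
  Skip (0,4) w=10 (creates cycle)
  Skip (1,2) w=10 (creates cycle)
  Skip (1,3) w=13 (creates cycle)
  Skip (2,4) w=13 (creates cycle)
MST weight = 12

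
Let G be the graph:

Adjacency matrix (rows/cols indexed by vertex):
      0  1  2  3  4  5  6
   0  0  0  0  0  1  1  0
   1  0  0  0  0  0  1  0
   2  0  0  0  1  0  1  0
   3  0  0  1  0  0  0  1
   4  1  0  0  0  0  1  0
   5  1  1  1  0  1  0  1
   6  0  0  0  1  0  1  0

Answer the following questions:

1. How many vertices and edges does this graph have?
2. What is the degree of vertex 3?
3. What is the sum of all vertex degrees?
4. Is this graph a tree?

Count: 7 vertices, 8 edges.
Vertex 3 has neighbors [2, 6], degree = 2.
Handshaking lemma: 2 * 8 = 16.
A tree on 7 vertices has 6 edges. This graph has 8 edges (2 extra). Not a tree.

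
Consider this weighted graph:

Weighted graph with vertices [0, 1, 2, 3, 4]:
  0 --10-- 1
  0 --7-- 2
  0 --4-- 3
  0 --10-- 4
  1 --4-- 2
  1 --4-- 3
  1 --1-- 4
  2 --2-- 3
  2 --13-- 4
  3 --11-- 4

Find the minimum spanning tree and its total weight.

Applying Kruskal's algorithm (sort edges by weight, add if no cycle):
  Add (1,4) w=1
  Add (2,3) w=2
  Add (0,3) w=4
  Add (1,2) w=4
  Skip (1,3) w=4 (creates cycle)
  Skip (0,2) w=7 (creates cycle)
  Skip (0,4) w=10 (creates cycle)
  Skip (0,1) w=10 (creates cycle)
  Skip (3,4) w=11 (creates cycle)
  Skip (2,4) w=13 (creates cycle)
MST weight = 11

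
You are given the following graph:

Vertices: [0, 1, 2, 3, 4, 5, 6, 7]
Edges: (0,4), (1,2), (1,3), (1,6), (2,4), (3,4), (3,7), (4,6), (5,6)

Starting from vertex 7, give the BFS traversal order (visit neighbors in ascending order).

BFS from vertex 7 (neighbors processed in ascending order):
Visit order: 7, 3, 1, 4, 2, 6, 0, 5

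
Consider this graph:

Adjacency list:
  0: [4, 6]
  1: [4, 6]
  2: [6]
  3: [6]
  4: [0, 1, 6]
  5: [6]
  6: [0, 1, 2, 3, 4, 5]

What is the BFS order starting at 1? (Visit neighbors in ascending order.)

BFS from vertex 1 (neighbors processed in ascending order):
Visit order: 1, 4, 6, 0, 2, 3, 5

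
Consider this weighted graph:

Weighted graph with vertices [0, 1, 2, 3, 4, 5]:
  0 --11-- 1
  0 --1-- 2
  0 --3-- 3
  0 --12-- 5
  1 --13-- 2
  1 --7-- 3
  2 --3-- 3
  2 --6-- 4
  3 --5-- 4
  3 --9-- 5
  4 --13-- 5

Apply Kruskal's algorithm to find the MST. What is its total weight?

Applying Kruskal's algorithm (sort edges by weight, add if no cycle):
  Add (0,2) w=1
  Add (0,3) w=3
  Skip (2,3) w=3 (creates cycle)
  Add (3,4) w=5
  Skip (2,4) w=6 (creates cycle)
  Add (1,3) w=7
  Add (3,5) w=9
  Skip (0,1) w=11 (creates cycle)
  Skip (0,5) w=12 (creates cycle)
  Skip (1,2) w=13 (creates cycle)
  Skip (4,5) w=13 (creates cycle)
MST weight = 25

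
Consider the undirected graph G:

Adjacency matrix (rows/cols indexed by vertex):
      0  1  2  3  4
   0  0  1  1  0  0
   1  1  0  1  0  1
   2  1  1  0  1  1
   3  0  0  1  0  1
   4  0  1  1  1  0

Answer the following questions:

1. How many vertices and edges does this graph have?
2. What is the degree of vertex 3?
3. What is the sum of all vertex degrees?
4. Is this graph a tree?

Count: 5 vertices, 7 edges.
Vertex 3 has neighbors [2, 4], degree = 2.
Handshaking lemma: 2 * 7 = 14.
A tree on 5 vertices has 4 edges. This graph has 7 edges (3 extra). Not a tree.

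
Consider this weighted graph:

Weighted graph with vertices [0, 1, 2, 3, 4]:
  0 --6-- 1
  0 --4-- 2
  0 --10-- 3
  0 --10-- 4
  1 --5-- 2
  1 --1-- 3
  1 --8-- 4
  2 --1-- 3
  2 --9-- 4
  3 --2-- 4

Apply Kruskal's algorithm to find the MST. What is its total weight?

Applying Kruskal's algorithm (sort edges by weight, add if no cycle):
  Add (1,3) w=1
  Add (2,3) w=1
  Add (3,4) w=2
  Add (0,2) w=4
  Skip (1,2) w=5 (creates cycle)
  Skip (0,1) w=6 (creates cycle)
  Skip (1,4) w=8 (creates cycle)
  Skip (2,4) w=9 (creates cycle)
  Skip (0,4) w=10 (creates cycle)
  Skip (0,3) w=10 (creates cycle)
MST weight = 8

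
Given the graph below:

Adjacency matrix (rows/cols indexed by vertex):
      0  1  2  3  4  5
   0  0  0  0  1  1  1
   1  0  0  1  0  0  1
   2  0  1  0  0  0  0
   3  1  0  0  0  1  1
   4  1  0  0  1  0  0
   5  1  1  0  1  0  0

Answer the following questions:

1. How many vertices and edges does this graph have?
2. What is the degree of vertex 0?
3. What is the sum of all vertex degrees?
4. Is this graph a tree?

Count: 6 vertices, 7 edges.
Vertex 0 has neighbors [3, 4, 5], degree = 3.
Handshaking lemma: 2 * 7 = 14.
A tree on 6 vertices has 5 edges. This graph has 7 edges (2 extra). Not a tree.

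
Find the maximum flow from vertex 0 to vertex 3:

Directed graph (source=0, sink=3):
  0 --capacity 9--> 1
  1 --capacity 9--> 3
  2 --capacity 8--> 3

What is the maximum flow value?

Computing max flow:
  Flow on (0->1): 9/9
  Flow on (1->3): 9/9
Maximum flow = 9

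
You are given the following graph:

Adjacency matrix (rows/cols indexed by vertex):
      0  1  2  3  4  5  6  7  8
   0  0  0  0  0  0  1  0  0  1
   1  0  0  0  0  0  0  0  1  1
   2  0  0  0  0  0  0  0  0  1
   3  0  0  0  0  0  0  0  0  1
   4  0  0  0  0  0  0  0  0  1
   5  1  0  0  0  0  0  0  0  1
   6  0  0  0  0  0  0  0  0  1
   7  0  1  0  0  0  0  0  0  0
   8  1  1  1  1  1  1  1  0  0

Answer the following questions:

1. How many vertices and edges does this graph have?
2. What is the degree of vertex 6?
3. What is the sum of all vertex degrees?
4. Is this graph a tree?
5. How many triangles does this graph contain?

Count: 9 vertices, 9 edges.
Vertex 6 has neighbors [8], degree = 1.
Handshaking lemma: 2 * 9 = 18.
A tree on 9 vertices has 8 edges. This graph has 9 edges (1 extra). Not a tree.
Number of triangles = 1.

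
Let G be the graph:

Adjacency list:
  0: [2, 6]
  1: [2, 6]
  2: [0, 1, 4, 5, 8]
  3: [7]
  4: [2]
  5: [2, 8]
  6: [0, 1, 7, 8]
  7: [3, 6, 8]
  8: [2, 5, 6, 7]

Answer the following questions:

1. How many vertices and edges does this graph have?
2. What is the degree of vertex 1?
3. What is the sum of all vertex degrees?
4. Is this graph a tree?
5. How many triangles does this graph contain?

Count: 9 vertices, 12 edges.
Vertex 1 has neighbors [2, 6], degree = 2.
Handshaking lemma: 2 * 12 = 24.
A tree on 9 vertices has 8 edges. This graph has 12 edges (4 extra). Not a tree.
Number of triangles = 2.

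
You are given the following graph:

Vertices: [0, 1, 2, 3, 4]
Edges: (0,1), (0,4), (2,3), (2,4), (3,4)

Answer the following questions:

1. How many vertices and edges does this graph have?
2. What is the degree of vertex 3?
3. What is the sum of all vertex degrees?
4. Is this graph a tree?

Count: 5 vertices, 5 edges.
Vertex 3 has neighbors [2, 4], degree = 2.
Handshaking lemma: 2 * 5 = 10.
A tree on 5 vertices has 4 edges. This graph has 5 edges (1 extra). Not a tree.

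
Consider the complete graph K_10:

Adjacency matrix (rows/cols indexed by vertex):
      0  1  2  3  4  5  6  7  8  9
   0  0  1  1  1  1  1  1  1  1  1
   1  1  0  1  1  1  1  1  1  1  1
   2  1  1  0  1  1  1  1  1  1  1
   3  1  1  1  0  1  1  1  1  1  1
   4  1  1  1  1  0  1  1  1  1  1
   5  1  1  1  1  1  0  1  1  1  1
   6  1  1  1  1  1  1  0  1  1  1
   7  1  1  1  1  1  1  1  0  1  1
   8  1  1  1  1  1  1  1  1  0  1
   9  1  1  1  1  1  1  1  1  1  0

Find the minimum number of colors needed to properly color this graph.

In K_10, every vertex is adjacent to every other vertex.
Each vertex needs a unique color.
Chromatic number = 10.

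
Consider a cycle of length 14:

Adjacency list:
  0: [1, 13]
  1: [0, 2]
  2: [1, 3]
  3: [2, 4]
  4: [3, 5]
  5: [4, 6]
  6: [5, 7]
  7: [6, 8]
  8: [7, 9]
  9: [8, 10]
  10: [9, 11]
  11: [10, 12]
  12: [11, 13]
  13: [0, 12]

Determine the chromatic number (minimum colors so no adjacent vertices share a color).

This is an even cycle (C_14). Even cycles are bipartite.
Chromatic number = 2.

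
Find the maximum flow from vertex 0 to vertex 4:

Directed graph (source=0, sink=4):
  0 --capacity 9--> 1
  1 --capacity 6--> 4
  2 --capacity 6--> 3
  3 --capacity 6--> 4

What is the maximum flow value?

Computing max flow:
  Flow on (0->1): 6/9
  Flow on (1->4): 6/6
Maximum flow = 6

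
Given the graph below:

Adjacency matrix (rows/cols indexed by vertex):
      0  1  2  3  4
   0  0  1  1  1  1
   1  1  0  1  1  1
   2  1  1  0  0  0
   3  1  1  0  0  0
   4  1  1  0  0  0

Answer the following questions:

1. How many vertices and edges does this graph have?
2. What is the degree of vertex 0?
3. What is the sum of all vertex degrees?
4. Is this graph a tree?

Count: 5 vertices, 7 edges.
Vertex 0 has neighbors [1, 2, 3, 4], degree = 4.
Handshaking lemma: 2 * 7 = 14.
A tree on 5 vertices has 4 edges. This graph has 7 edges (3 extra). Not a tree.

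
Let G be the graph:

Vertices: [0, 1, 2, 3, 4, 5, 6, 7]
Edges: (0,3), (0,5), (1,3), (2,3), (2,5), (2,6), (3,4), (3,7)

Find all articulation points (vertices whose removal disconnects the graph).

An articulation point is a vertex whose removal disconnects the graph.
Articulation points: [2, 3]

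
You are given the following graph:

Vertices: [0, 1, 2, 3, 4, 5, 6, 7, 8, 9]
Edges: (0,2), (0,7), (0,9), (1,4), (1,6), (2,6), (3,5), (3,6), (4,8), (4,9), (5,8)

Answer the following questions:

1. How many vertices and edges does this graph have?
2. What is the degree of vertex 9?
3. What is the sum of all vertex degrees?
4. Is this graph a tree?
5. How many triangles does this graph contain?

Count: 10 vertices, 11 edges.
Vertex 9 has neighbors [0, 4], degree = 2.
Handshaking lemma: 2 * 11 = 22.
A tree on 10 vertices has 9 edges. This graph has 11 edges (2 extra). Not a tree.
Number of triangles = 0.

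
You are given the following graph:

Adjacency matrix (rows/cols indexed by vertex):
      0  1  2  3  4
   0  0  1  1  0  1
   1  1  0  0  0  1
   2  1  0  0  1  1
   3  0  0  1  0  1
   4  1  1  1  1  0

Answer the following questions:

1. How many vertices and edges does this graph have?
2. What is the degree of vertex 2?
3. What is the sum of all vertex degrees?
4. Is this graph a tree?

Count: 5 vertices, 7 edges.
Vertex 2 has neighbors [0, 3, 4], degree = 3.
Handshaking lemma: 2 * 7 = 14.
A tree on 5 vertices has 4 edges. This graph has 7 edges (3 extra). Not a tree.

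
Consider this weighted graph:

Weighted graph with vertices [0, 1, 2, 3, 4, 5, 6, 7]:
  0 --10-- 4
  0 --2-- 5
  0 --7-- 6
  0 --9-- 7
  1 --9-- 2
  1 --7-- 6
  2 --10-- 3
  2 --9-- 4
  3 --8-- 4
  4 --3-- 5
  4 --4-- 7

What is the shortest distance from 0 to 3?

Using Dijkstra's algorithm from vertex 0:
Shortest path: 0 -> 5 -> 4 -> 3
Total weight: 2 + 3 + 8 = 13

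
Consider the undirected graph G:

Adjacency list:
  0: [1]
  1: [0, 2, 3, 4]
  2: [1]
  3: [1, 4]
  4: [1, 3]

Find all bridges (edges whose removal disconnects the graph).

A bridge is an edge whose removal increases the number of connected components.
Bridges found: (0,1), (1,2)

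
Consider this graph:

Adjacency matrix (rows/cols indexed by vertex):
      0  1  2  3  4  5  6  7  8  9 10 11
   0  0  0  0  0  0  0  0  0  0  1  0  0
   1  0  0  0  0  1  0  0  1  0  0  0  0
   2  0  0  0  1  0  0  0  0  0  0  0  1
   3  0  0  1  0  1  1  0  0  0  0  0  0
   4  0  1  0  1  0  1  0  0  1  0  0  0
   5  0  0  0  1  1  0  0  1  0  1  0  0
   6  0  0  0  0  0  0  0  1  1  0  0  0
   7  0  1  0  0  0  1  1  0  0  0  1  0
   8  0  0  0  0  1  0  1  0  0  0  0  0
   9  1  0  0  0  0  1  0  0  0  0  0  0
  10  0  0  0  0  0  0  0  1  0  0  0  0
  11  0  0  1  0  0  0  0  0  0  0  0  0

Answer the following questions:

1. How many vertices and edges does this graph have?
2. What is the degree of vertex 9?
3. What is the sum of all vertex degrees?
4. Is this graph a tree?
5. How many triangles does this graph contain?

Count: 12 vertices, 14 edges.
Vertex 9 has neighbors [0, 5], degree = 2.
Handshaking lemma: 2 * 14 = 28.
A tree on 12 vertices has 11 edges. This graph has 14 edges (3 extra). Not a tree.
Number of triangles = 1.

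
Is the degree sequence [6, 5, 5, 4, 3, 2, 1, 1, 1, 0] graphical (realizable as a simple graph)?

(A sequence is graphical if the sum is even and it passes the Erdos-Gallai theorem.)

Sum of degrees = 28. Sum is even and passes Erdos-Gallai. The sequence IS graphical.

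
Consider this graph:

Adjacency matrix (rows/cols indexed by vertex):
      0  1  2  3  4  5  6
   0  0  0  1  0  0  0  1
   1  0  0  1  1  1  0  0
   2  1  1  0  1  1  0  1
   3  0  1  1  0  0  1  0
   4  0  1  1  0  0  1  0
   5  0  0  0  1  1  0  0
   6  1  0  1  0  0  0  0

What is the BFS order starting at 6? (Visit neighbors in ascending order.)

BFS from vertex 6 (neighbors processed in ascending order):
Visit order: 6, 0, 2, 1, 3, 4, 5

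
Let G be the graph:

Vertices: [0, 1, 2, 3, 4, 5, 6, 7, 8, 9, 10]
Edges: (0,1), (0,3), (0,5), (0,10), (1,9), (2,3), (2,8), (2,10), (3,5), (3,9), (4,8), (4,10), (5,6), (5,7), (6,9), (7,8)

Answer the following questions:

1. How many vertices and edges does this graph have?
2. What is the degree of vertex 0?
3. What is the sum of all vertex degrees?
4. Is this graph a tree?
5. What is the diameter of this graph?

Count: 11 vertices, 16 edges.
Vertex 0 has neighbors [1, 3, 5, 10], degree = 4.
Handshaking lemma: 2 * 16 = 32.
A tree on 11 vertices has 10 edges. This graph has 16 edges (6 extra). Not a tree.
Diameter (longest shortest path) = 4.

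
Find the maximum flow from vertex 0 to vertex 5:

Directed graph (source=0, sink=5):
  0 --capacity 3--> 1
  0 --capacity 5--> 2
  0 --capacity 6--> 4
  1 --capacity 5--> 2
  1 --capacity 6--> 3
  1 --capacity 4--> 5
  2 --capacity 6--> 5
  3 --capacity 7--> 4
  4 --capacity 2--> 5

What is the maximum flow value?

Computing max flow:
  Flow on (0->1): 3/3
  Flow on (0->2): 5/5
  Flow on (0->4): 2/6
  Flow on (1->5): 3/4
  Flow on (2->5): 5/6
  Flow on (4->5): 2/2
Maximum flow = 10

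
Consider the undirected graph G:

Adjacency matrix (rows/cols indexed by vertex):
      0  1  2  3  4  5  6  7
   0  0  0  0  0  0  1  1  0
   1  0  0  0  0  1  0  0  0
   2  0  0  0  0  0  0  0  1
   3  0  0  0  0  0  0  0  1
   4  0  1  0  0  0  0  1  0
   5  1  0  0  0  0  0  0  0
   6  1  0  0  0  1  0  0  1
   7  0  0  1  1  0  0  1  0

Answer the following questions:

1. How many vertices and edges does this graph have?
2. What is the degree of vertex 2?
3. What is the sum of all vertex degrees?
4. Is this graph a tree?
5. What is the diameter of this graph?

Count: 8 vertices, 7 edges.
Vertex 2 has neighbors [7], degree = 1.
Handshaking lemma: 2 * 7 = 14.
A graph is a tree iff it is connected and has exactly n-1 edges. This graph is connected (all 8 vertices in one component) and has 8-1 = 7 edges. It is a tree.
Diameter (longest shortest path) = 4.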